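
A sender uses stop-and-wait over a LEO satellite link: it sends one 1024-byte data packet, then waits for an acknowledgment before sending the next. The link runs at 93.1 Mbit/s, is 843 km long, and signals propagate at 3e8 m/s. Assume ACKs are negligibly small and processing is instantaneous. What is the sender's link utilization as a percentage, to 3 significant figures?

t_tx = L/R = 8192/93100000 = 8.79914e-05 s.
t_prop = 843000/300000000 = 0.00281 s; RTT = 0.00562 s.
Cycle = t_tx + RTT = 0.00570799 s.
Utilization = t_tx / cycle = 8.79914e-05/0.00570799 = 1.54 %.

1.54 %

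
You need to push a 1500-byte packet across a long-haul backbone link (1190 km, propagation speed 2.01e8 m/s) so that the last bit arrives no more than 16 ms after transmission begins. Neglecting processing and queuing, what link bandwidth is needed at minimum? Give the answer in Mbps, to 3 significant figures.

L = 12000 bits.
Propagation delay = 1190000 / 2.01e+08 = 5.9204 ms.
Transmission budget = 16 − 5.9204 = 10.0796 ms.
R ≥ L / t_tx = 12000 bits / 0.0100796 s = 1.19 Mbps.

1.19 Mbps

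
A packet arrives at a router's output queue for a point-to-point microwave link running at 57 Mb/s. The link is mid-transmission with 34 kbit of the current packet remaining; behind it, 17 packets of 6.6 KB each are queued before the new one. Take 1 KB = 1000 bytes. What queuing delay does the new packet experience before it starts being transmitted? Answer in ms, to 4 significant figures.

Each queued packet: L/R = 52800/57000000 = 0.926316 ms.
17 queued → 15.7474 ms.
Plus remaining 34000 bits of current packet: 0.596491 ms.
Queuing delay = 16.34 ms.

16.34 ms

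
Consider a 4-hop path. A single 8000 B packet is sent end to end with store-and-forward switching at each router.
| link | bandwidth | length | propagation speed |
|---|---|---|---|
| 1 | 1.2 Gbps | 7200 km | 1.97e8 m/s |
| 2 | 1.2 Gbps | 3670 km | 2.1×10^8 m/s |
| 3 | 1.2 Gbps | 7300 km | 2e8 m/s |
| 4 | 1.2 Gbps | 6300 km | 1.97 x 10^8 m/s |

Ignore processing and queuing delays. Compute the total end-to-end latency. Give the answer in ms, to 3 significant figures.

123 ms

L = 8000 × 8 = 64000 bits.
Transmission delay per hop = L/R = 64000/1200000000 = 0.0533333 ms; 4 hops → 0.213333 ms.
Propagation delays (d/s per hop): 36.5482, 17.4762, 36.5, 31.9797 ms; sum = 122.504 ms.
End-to-end = 123 ms.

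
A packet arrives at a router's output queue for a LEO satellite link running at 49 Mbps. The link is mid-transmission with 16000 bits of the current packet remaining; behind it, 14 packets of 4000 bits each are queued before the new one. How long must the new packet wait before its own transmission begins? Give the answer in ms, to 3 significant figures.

1.47 ms

Each queued packet: L/R = 4000/49000000 = 0.0816327 ms.
14 queued → 1.14286 ms.
Plus remaining 16000 bits of current packet: 0.326531 ms.
Queuing delay = 1.47 ms.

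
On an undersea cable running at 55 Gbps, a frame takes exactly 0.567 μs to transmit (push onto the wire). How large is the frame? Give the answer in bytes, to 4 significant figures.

3898 bytes

L = R × t_tx = 55000000000 b/s × 5.67e-07 s = 31185 bits.
In bytes: 31185 / 8 = 3898 bytes.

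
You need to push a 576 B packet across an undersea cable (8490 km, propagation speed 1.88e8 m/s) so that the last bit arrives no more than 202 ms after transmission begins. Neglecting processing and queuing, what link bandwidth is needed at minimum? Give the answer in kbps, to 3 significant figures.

29.4 kbps

L = 4608 bits.
Propagation delay = 8490000 / 188000000 = 45.1596 ms.
Transmission budget = 202 − 45.1596 = 156.84 ms.
R ≥ L / t_tx = 4608 bits / 0.15684 s = 29.4 kbps.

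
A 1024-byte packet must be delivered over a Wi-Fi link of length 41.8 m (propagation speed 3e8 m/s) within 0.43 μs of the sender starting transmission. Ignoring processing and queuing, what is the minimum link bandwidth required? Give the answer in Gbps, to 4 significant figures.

28.18 Gbps

L = 8192 bits.
Propagation delay = 41.8 / 300000000 = 0.139333 μs.
Transmission budget = 0.43 − 0.139333 = 0.290667 μs.
R ≥ L / t_tx = 8192 bits / 2.90667e-07 s = 28.18 Gbps.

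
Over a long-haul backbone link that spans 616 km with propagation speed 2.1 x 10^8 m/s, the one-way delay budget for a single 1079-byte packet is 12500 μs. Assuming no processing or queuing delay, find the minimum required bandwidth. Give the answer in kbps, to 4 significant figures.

902.3 kbps

L = 8632 bits.
Propagation delay = 616000 / 210000000 = 2933.33 μs.
Transmission budget = 12500 − 2933.33 = 9566.67 μs.
R ≥ L / t_tx = 8632 bits / 0.00956667 s = 902.3 kbps.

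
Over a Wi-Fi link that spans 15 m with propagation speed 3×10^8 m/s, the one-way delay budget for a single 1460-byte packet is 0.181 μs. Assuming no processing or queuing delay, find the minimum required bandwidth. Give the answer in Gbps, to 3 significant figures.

89.2 Gbps

L = 11680 bits.
Propagation delay = 15 / 300000000 = 0.05 μs.
Transmission budget = 0.181 − 0.05 = 0.131 μs.
R ≥ L / t_tx = 11680 bits / 1.31e-07 s = 89.2 Gbps.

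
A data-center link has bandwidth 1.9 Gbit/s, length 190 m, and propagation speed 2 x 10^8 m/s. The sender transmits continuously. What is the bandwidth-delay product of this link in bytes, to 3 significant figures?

226 bytes

Propagation delay = 190 / 200000000 = 9.5e-07 s.
BDP = R × t_prop = 1900000000 × 9.5e-07 = 1805 bits.
In bytes: 1805/8 = 226 bytes.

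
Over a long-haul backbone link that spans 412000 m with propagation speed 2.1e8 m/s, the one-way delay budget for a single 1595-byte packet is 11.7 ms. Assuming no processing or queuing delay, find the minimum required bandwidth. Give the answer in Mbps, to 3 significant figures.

1.31 Mbps

L = 12760 bits.
Propagation delay = 412000 / 210000000 = 1.9619 ms.
Transmission budget = 11.7 − 1.9619 = 9.7381 ms.
R ≥ L / t_tx = 12760 bits / 0.0097381 s = 1.31 Mbps.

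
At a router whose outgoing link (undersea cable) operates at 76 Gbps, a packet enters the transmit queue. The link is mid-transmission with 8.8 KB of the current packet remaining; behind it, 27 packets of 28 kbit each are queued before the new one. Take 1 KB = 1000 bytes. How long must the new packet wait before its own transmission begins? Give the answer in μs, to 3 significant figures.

10.9 μs

Each queued packet: L/R = 28000/76000000000 = 0.368421 μs.
27 queued → 9.94737 μs.
Plus remaining 70400 bits of current packet: 0.926316 μs.
Queuing delay = 10.9 μs.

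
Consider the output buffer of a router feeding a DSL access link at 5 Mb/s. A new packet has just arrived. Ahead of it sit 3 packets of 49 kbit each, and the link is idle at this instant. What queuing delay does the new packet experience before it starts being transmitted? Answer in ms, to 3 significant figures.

29.4 ms

Each queued packet: L/R = 49000/5000000 = 9.8 ms.
3 queued → 29.4 ms.
Queuing delay = 29.4 ms.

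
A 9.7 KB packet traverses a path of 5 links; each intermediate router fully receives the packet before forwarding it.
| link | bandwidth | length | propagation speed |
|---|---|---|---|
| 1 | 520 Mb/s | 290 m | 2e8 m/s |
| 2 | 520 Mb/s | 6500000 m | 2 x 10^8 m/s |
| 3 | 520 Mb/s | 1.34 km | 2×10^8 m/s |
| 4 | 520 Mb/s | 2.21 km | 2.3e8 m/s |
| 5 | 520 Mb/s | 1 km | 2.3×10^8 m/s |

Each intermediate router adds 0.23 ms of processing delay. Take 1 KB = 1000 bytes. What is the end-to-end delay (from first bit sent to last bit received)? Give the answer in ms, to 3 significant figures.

34.2 ms

L = 77600 bits.
Transmission delay per hop = L/R = 77600/520000000 = 0.149231 ms; 5 hops → 0.746154 ms.
Propagation delays (d/s per hop): 0.00145, 32.5, 0.0067, 0.0096087, 0.00434783 ms; sum = 32.5221 ms.
Processing at 4 router(s): 4 × 0.23 ms = 0.92 ms.
End-to-end = 34.2 ms.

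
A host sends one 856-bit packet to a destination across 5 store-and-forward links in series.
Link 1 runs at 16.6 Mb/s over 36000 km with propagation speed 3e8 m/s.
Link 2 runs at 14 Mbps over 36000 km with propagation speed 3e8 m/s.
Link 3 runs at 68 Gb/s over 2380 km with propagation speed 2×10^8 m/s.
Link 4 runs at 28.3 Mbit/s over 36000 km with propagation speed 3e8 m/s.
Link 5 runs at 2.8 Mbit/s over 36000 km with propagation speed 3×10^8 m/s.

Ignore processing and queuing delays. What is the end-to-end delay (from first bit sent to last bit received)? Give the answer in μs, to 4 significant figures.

Transmission delays (L/R per hop): 51.5663, 61.1429, 0.0125882, 30.2473, 305.714 μs; sum = 448.683 μs.
Propagation delays (d/s per hop): 120000, 120000, 11900, 120000, 120000 μs; sum = 491900 μs.
End-to-end = 492300 μs.

492300 μs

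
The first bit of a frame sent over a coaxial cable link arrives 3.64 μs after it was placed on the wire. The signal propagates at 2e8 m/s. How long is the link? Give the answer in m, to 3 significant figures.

d = s × t_prop = 200000000 × 3.64e-06 = 728 m.

728 m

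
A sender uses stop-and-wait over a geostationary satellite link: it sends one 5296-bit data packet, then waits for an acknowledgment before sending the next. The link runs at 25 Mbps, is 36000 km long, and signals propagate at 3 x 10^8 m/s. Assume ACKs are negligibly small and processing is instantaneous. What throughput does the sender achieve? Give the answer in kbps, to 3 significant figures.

t_tx = L/R = 5296/25000000 = 0.00021184 s.
t_prop = 36000000/300000000 = 0.12 s; RTT = 0.24 s.
Cycle = t_tx + RTT = 0.240212 s.
Throughput = L / cycle = 5296 / 0.240212 = 22.0 kbps.

22.0 kbps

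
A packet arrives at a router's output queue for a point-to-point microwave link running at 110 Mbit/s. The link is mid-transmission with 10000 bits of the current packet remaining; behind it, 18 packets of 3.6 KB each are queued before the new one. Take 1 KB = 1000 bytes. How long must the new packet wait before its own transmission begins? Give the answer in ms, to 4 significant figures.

Each queued packet: L/R = 28800/110000000 = 0.261818 ms.
18 queued → 4.71273 ms.
Plus remaining 10000 bits of current packet: 0.0909091 ms.
Queuing delay = 4.804 ms.

4.804 ms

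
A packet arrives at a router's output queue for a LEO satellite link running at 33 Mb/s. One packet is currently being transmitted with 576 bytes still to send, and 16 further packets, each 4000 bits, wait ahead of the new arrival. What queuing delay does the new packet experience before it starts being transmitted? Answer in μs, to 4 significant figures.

Each queued packet: L/R = 4000/33000000 = 121.212 μs.
16 queued → 1939.39 μs.
Plus remaining 4608 bits of current packet: 139.636 μs.
Queuing delay = 2079 μs.

2079 μs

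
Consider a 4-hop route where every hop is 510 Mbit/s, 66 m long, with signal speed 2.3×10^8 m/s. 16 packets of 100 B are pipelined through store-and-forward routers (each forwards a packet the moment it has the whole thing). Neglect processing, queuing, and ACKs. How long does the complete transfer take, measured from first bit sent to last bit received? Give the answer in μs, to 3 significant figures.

Per-hop transmission t_tx = L/R = 800/510000000 = 1.56863 μs.
Per-hop propagation t_prop = 66/2.3e+08 = 0.286957 μs.
Pipeline fill: first packet needs 4·t_tx to clear all hops; remaining 15 packets each add one t_tx.
Total = (4+16-1)·t_tx + 4·t_prop = 19·1.56863 + 4·0.286957 = 31.0 μs.

31.0 μs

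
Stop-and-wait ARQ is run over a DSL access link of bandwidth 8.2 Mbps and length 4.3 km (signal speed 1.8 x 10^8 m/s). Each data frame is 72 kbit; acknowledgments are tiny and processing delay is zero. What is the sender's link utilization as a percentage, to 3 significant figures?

99.5 %

t_tx = L/R = 72000/8.2e+06 = 0.00878049 s.
t_prop = 4300/180000000 = 2.38889e-05 s; RTT = 4.77778e-05 s.
Cycle = t_tx + RTT = 0.00882827 s.
Utilization = t_tx / cycle = 0.00878049/0.00882827 = 99.5 %.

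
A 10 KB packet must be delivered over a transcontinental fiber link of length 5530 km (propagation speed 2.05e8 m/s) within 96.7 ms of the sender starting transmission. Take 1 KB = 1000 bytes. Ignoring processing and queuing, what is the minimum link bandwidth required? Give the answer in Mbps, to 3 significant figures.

1.15 Mbps

L = 80000 bits.
Propagation delay = 5530000 / 2.05e+08 = 26.9756 ms.
Transmission budget = 96.7 − 26.9756 = 69.7244 ms.
R ≥ L / t_tx = 80000 bits / 0.0697244 s = 1.15 Mbps.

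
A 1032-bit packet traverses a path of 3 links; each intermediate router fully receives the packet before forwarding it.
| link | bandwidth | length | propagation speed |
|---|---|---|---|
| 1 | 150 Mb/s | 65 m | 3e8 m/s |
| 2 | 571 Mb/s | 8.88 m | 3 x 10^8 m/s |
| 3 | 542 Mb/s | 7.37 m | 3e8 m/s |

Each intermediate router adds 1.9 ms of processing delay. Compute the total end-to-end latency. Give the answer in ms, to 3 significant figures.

3.81 ms

Transmission delays (L/R per hop): 0.00688, 0.00180736, 0.00190406 ms; sum = 0.0105914 ms.
Propagation delays (d/s per hop): 0.000216667, 2.96e-05, 2.45667e-05 ms; sum = 0.000270833 ms.
Processing at 2 router(s): 2 × 1.9 ms = 3.8 ms.
End-to-end = 3.81 ms.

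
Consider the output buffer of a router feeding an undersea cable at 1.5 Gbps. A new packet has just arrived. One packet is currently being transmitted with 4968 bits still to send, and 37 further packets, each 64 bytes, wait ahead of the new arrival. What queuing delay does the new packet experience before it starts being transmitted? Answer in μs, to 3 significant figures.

15.9 μs

Each queued packet: L/R = 512/1500000000 = 0.341333 μs.
37 queued → 12.6293 μs.
Plus remaining 4968 bits of current packet: 3.312 μs.
Queuing delay = 15.9 μs.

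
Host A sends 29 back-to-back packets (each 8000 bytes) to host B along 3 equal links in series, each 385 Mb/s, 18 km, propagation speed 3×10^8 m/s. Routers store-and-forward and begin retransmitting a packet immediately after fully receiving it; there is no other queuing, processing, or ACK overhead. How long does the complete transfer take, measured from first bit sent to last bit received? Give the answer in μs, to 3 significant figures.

5330 μs

Per-hop transmission t_tx = L/R = 64000/385000000 = 166.234 μs.
Per-hop propagation t_prop = 18000/300000000 = 60 μs.
Pipeline fill: first packet needs 3·t_tx to clear all hops; remaining 28 packets each add one t_tx.
Total = (3+29-1)·t_tx + 3·t_prop = 31·166.234 + 3·60 = 5330 μs.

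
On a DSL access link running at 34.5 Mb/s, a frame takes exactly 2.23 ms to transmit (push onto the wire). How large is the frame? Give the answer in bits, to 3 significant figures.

L = R × t_tx = 34500000 b/s × 0.00223 s = 76935 bits.

76900 bits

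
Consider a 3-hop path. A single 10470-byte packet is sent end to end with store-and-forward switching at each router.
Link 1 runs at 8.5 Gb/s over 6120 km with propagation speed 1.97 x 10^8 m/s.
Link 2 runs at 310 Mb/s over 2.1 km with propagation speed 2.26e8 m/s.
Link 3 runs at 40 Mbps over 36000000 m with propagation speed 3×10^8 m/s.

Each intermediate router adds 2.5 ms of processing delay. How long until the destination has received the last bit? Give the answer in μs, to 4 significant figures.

L = 10470 × 8 = 83760 bits.
Transmission delays (L/R per hop): 9.85412, 270.194, 2094 μs; sum = 2374.05 μs.
Propagation delays (d/s per hop): 31066, 9.29204, 120000 μs; sum = 151075 μs.
Processing at 2 router(s): 2 × 2.5 ms = 5000 μs.
End-to-end = 158400 μs.

158400 μs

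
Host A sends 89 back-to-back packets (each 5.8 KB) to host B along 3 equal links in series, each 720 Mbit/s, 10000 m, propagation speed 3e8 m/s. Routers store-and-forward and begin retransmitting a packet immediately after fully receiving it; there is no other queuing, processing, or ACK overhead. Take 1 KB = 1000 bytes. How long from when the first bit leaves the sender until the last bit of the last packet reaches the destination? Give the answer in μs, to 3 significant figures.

5960 μs

Per-hop transmission t_tx = L/R = 46400/720000000 = 64.4444 μs.
Per-hop propagation t_prop = 10000/300000000 = 33.3333 μs.
Pipeline fill: first packet needs 3·t_tx to clear all hops; remaining 88 packets each add one t_tx.
Total = (3+89-1)·t_tx + 3·t_prop = 91·64.4444 + 3·33.3333 = 5960 μs.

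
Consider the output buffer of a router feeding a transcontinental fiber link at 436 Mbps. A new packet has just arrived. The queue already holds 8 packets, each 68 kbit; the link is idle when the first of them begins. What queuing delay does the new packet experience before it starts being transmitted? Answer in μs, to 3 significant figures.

Each queued packet: L/R = 68000/436000000 = 155.963 μs.
8 queued → 1247.71 μs.
Queuing delay = 1250 μs.

1250 μs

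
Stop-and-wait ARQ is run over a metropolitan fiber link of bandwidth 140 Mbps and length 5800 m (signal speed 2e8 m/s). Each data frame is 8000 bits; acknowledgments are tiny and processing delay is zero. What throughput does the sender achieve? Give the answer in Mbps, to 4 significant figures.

69.48 Mbps

t_tx = L/R = 8000/140000000 = 5.71429e-05 s.
t_prop = 5800/200000000 = 2.9e-05 s; RTT = 5.8e-05 s.
Cycle = t_tx + RTT = 0.000115143 s.
Throughput = L / cycle = 8000 / 0.000115143 = 69.48 Mbps.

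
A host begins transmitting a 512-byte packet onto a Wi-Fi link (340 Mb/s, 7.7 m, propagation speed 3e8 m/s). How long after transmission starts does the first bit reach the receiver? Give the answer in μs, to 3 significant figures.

0.0257 μs

First bit experiences only propagation delay: d/s = 7.7/300000000 = 0.0257 μs.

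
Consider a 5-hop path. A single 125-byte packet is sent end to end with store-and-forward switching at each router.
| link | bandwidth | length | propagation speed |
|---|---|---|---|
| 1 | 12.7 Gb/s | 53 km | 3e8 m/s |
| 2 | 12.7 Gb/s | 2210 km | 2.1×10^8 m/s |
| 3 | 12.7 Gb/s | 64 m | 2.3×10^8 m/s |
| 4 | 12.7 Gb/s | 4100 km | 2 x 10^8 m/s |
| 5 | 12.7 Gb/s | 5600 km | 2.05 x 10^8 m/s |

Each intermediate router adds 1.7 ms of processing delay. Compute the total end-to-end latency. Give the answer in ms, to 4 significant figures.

L = 125 × 8 = 1000 bits.
Transmission delay per hop = L/R = 1000/12700000000 = 7.87402e-05 ms; 5 hops → 0.000393701 ms.
Propagation delays (d/s per hop): 0.176667, 10.5238, 0.000278261, 20.5, 27.3171 ms; sum = 58.5178 ms.
Processing at 4 router(s): 4 × 1.7 ms = 6.8 ms.
End-to-end = 65.32 ms.

65.32 ms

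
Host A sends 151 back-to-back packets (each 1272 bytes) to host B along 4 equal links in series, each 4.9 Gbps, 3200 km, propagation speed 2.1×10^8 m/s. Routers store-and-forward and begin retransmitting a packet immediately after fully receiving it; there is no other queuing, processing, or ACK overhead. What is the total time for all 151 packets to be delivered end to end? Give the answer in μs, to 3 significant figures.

Per-hop transmission t_tx = L/R = 10176/4900000000 = 2.07673 μs.
Per-hop propagation t_prop = 3200000/210000000 = 15238.1 μs.
Pipeline fill: first packet needs 4·t_tx to clear all hops; remaining 150 packets each add one t_tx.
Total = (4+151-1)·t_tx + 4·t_prop = 154·2.07673 + 4·15238.1 = 61300 μs.

61300 μs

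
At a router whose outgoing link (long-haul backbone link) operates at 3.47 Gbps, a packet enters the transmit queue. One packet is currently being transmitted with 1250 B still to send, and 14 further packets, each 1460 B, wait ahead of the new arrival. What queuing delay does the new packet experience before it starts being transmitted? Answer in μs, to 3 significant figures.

Each queued packet: L/R = 11680/3470000000 = 3.36599 μs.
14 queued → 47.1239 μs.
Plus remaining 10000 bits of current packet: 2.88184 μs.
Queuing delay = 50.0 μs.

50.0 μs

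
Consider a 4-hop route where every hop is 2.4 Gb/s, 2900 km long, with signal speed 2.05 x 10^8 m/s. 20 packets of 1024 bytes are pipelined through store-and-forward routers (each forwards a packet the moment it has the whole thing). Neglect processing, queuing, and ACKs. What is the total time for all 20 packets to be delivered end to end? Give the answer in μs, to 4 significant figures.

Per-hop transmission t_tx = L/R = 8192/2400000000 = 3.41333 μs.
Per-hop propagation t_prop = 2900000/2.05e+08 = 14146.3 μs.
Pipeline fill: first packet needs 4·t_tx to clear all hops; remaining 19 packets each add one t_tx.
Total = (4+20-1)·t_tx + 4·t_prop = 23·3.41333 + 4·14146.3 = 56660 μs.

56660 μs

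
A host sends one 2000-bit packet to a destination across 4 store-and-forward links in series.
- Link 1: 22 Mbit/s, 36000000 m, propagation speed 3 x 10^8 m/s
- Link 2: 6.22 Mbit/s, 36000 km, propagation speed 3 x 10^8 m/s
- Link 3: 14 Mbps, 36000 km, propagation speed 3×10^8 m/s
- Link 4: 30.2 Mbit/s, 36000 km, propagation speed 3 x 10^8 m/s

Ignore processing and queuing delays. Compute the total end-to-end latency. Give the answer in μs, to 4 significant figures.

480600 μs

Transmission delays (L/R per hop): 90.9091, 321.543, 142.857, 66.2252 μs; sum = 621.535 μs.
Propagation delays (d/s per hop): 120000, 120000, 120000, 120000 μs; sum = 480000 μs.
End-to-end = 480600 μs.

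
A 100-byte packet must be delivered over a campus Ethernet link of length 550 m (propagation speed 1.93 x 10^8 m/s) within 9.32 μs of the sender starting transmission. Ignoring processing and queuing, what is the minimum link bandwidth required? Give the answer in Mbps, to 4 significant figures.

123.6 Mbps

L = 800 bits.
Propagation delay = 550 / 193000000 = 2.84974 μs.
Transmission budget = 9.32 − 2.84974 = 6.47026 μs.
R ≥ L / t_tx = 800 bits / 6.47026e-06 s = 123.6 Mbps.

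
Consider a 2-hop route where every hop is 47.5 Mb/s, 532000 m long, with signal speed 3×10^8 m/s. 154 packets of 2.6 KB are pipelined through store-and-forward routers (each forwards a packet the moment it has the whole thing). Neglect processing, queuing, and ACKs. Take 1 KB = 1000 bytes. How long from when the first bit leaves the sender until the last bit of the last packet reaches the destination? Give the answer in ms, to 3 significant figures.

Per-hop transmission t_tx = L/R = 20800/47500000 = 0.437895 ms.
Per-hop propagation t_prop = 532000/300000000 = 1.77333 ms.
Pipeline fill: first packet needs 2·t_tx to clear all hops; remaining 153 packets each add one t_tx.
Total = (2+154-1)·t_tx + 2·t_prop = 155·0.437895 + 2·1.77333 = 71.4 ms.

71.4 ms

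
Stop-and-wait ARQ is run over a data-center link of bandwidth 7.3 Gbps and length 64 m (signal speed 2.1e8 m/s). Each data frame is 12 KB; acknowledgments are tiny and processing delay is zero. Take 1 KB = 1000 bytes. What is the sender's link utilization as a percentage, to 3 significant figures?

95.6 %

t_tx = L/R = 96000/7300000000 = 1.31507e-05 s.
t_prop = 64/210000000 = 3.04762e-07 s; RTT = 6.09524e-07 s.
Cycle = t_tx + RTT = 1.37602e-05 s.
Utilization = t_tx / cycle = 1.31507e-05/1.37602e-05 = 95.6 %.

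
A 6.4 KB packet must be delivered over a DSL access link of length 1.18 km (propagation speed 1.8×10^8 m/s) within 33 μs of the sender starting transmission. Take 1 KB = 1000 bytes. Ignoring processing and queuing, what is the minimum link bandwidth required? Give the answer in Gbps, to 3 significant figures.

1.94 Gbps

L = 51200 bits.
Propagation delay = 1180 / 180000000 = 6.55556 μs.
Transmission budget = 33 − 6.55556 = 26.4444 μs.
R ≥ L / t_tx = 51200 bits / 2.64444e-05 s = 1.94 Gbps.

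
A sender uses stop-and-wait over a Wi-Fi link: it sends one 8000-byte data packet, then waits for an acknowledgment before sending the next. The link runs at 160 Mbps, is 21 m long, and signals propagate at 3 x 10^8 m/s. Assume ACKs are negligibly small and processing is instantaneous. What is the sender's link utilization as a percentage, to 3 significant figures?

100 %

t_tx = L/R = 64000/160000000 = 0.0004 s.
t_prop = 21/300000000 = 7e-08 s; RTT = 1.4e-07 s.
Cycle = t_tx + RTT = 0.00040014 s.
Utilization = t_tx / cycle = 0.0004/0.00040014 = 100 %.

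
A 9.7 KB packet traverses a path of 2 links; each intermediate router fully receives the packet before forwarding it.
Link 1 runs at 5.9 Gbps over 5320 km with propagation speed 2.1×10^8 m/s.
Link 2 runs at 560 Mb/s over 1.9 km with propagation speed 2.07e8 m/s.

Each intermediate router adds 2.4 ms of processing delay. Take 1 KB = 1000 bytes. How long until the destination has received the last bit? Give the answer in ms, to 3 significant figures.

L = 77600 bits.
Transmission delays (L/R per hop): 0.0131525, 0.138571 ms; sum = 0.151724 ms.
Propagation delays (d/s per hop): 25.3333, 0.00917874 ms; sum = 25.3425 ms.
Processing at 1 router(s): 1 × 2.4 ms = 2.4 ms.
End-to-end = 27.9 ms.

27.9 ms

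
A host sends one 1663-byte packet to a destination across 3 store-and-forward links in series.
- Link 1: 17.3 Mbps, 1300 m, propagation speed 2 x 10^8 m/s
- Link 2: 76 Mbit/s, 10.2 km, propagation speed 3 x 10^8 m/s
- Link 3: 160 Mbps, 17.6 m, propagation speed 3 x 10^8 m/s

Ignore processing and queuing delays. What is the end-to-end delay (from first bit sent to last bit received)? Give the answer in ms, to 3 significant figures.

1.07 ms

L = 1663 × 8 = 13304 bits.
Transmission delays (L/R per hop): 0.769017, 0.175053, 0.08315 ms; sum = 1.02722 ms.
Propagation delays (d/s per hop): 0.0065, 0.034, 5.86667e-05 ms; sum = 0.0405587 ms.
End-to-end = 1.07 ms.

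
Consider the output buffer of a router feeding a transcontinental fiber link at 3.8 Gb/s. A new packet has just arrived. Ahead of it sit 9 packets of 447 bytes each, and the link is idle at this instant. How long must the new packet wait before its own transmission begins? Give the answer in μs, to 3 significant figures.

8.47 μs

Each queued packet: L/R = 3576/3800000000 = 0.941053 μs.
9 queued → 8.46947 μs.
Queuing delay = 8.47 μs.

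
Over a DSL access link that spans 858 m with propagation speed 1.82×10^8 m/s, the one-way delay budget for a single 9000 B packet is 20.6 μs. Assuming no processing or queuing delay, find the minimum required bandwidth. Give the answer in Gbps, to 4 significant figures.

L = 72000 bits.
Propagation delay = 858 / 182000000 = 4.71429 μs.
Transmission budget = 20.6 − 4.71429 = 15.8857 μs.
R ≥ L / t_tx = 72000 bits / 1.58857e-05 s = 4.532 Gbps.

4.532 Gbps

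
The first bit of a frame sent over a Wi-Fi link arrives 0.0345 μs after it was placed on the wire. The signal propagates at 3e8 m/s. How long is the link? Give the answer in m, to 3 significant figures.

d = s × t_prop = 300000000 × 3.45e-08 = 10.4 m.

10.4 m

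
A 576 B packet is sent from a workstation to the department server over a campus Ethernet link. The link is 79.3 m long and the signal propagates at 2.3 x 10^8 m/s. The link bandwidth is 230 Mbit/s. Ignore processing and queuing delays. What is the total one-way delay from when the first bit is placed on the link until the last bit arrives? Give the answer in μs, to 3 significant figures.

L = 576 × 8 = 4608 bits.
Transmission delay = L/R = 4608 / 230000000 = 20.0348 μs.
Propagation delay = d/s = 79.3 m / 2.3e+08 m/s = 0.344783 μs.
Total = 20.4 μs.

20.4 μs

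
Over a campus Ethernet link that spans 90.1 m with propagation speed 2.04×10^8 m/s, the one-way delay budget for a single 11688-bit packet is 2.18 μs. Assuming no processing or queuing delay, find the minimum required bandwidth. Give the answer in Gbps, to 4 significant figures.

6.724 Gbps

Propagation delay = 90.1 / 204000000 = 0.441667 μs.
Transmission budget = 2.18 − 0.441667 = 1.73833 μs.
R ≥ L / t_tx = 11688 bits / 1.73833e-06 s = 6.724 Gbps.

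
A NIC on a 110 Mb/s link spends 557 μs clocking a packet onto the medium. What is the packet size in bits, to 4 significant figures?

L = R × t_tx = 110000000 b/s × 0.000557 s = 61270 bits.

61270 bits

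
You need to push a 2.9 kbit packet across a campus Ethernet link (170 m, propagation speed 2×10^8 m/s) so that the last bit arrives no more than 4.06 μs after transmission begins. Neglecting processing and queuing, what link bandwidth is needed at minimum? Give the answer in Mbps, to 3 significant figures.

Propagation delay = 170 / 200000000 = 0.85 μs.
Transmission budget = 4.06 − 0.85 = 3.21 μs.
R ≥ L / t_tx = 2900 bits / 3.21e-06 s = 903 Mbps.

903 Mbps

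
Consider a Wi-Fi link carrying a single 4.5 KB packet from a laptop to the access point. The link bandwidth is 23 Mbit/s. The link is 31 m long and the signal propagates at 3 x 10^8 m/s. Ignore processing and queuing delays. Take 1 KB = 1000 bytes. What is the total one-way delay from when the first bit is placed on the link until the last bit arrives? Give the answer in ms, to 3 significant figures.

1.57 ms

L = 36000 bits.
Transmission delay = L/R = 36000 / 23000000 = 1.56522 ms.
Propagation delay = d/s = 31 m / 300000000 m/s = 0.000103333 ms.
Total = 1.57 ms.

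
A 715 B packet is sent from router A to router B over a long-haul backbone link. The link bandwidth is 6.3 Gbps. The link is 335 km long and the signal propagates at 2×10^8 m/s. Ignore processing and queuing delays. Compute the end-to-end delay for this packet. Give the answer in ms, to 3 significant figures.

1.68 ms

L = 715 × 8 = 5720 bits.
Transmission delay = L/R = 5720 / 6300000000 = 0.000907937 ms.
Propagation delay = d/s = 335000 m / 200000000 m/s = 1.675 ms.
Total = 1.68 ms.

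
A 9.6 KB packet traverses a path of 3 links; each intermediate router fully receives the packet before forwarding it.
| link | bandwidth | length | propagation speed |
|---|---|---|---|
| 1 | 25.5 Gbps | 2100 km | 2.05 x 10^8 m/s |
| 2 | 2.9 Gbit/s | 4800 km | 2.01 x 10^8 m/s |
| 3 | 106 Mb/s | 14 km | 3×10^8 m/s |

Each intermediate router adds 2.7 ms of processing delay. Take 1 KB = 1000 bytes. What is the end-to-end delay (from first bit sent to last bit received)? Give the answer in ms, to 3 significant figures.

40.3 ms

L = 76800 bits.
Transmission delays (L/R per hop): 0.00301176, 0.0264828, 0.724528 ms; sum = 0.754023 ms.
Propagation delays (d/s per hop): 10.2439, 23.8806, 0.0466667 ms; sum = 34.1712 ms.
Processing at 2 router(s): 2 × 2.7 ms = 5.4 ms.
End-to-end = 40.3 ms.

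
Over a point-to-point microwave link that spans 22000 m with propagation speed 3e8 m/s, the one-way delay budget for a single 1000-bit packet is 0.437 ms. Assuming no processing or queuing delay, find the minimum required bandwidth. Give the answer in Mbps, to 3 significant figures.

Propagation delay = 22000 / 300000000 = 0.0733333 ms.
Transmission budget = 0.437 − 0.0733333 = 0.363667 ms.
R ≥ L / t_tx = 1000 bits / 0.000363667 s = 2.75 Mbps.

2.75 Mbps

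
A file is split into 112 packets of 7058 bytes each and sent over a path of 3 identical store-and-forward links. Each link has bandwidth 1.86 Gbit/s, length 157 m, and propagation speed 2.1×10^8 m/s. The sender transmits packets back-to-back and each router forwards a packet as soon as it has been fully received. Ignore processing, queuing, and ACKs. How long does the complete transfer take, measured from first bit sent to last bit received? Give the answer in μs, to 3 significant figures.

3460 μs

Per-hop transmission t_tx = L/R = 56464/1860000000 = 30.357 μs.
Per-hop propagation t_prop = 157/210000000 = 0.747619 μs.
Pipeline fill: first packet needs 3·t_tx to clear all hops; remaining 111 packets each add one t_tx.
Total = (3+112-1)·t_tx + 3·t_prop = 114·30.357 + 3·0.747619 = 3460 μs.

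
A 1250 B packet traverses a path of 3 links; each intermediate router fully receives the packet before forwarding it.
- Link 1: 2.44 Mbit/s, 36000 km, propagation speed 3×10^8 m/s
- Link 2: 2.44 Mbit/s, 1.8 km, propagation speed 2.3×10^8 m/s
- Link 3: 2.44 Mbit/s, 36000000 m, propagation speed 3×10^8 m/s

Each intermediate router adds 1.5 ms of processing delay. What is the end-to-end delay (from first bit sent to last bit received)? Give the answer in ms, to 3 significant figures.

L = 1250 × 8 = 10000 bits.
Transmission delay per hop = L/R = 10000/2440000 = 4.09836 ms; 3 hops → 12.2951 ms.
Propagation delays (d/s per hop): 120, 0.00782609, 120 ms; sum = 240.008 ms.
Processing at 2 router(s): 2 × 1.5 ms = 3 ms.
End-to-end = 255 ms.

255 ms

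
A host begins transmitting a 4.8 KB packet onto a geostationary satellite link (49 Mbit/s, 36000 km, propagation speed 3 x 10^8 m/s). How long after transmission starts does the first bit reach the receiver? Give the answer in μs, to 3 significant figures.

First bit experiences only propagation delay: d/s = 36000000/300000000 = 120000 μs.

120000 μs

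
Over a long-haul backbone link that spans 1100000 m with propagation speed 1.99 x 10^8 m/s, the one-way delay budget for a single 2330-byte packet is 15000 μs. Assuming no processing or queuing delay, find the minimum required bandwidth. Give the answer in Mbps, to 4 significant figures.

L = 18640 bits.
Propagation delay = 1100000 / 199000000 = 5527.64 μs.
Transmission budget = 15000 − 5527.64 = 9472.36 μs.
R ≥ L / t_tx = 18640 bits / 0.00947236 s = 1.968 Mbps.

1.968 Mbps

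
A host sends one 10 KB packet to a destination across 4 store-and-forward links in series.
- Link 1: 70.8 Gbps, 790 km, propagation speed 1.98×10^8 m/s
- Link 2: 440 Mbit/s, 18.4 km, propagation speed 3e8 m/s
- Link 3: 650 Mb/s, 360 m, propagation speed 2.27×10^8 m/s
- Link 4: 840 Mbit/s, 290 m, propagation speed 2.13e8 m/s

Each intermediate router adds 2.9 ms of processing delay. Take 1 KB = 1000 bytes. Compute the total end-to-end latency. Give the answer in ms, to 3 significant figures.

13.2 ms

L = 80000 bits.
Transmission delays (L/R per hop): 0.00112994, 0.181818, 0.123077, 0.0952381 ms; sum = 0.401263 ms.
Propagation delays (d/s per hop): 3.9899, 0.0613333, 0.0015859, 0.0013615 ms; sum = 4.05418 ms.
Processing at 3 router(s): 3 × 2.9 ms = 8.7 ms.
End-to-end = 13.2 ms.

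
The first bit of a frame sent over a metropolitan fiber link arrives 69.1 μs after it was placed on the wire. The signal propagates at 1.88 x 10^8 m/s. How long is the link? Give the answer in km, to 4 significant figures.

12.99 km

d = s × t_prop = 188000000 × 6.91e-05 = 12.99 km.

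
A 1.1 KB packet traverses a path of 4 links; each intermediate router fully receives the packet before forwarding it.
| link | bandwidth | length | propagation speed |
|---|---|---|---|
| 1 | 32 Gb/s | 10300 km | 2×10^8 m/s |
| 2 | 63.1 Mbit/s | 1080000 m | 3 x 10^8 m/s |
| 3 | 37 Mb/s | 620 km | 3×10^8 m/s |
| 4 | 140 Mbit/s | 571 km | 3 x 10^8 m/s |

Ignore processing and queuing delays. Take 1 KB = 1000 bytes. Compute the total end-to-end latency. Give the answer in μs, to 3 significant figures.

L = 8800 bits.
Transmission delays (L/R per hop): 0.275, 139.461, 237.838, 62.8571 μs; sum = 440.431 μs.
Propagation delays (d/s per hop): 51500, 3600, 2066.67, 1903.33 μs; sum = 59070 μs.
End-to-end = 59500 μs.

59500 μs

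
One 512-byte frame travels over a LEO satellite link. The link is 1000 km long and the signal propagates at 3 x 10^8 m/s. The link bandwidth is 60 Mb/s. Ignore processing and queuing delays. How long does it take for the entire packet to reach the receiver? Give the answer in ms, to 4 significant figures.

3.402 ms

L = 512 × 8 = 4096 bits.
Transmission delay = L/R = 4096 / 60000000 = 0.0682667 ms.
Propagation delay = d/s = 1000000 m / 300000000 m/s = 3.33333 ms.
Total = 3.402 ms.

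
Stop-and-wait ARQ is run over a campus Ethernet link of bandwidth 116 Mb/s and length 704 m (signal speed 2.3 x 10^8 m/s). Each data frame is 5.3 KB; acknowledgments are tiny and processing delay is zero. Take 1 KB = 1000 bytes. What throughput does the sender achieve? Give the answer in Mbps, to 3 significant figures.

114 Mbps

t_tx = L/R = 42400/116000000 = 0.000365517 s.
t_prop = 704/2.3e+08 = 3.06087e-06 s; RTT = 6.12174e-06 s.
Cycle = t_tx + RTT = 0.000371639 s.
Throughput = L / cycle = 42400 / 0.000371639 = 114 Mbps.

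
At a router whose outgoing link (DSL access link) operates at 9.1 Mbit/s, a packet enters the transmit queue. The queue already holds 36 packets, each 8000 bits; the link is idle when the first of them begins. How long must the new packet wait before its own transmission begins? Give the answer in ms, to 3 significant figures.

31.6 ms

Each queued packet: L/R = 8000/9100000 = 0.879121 ms.
36 queued → 31.6484 ms.
Queuing delay = 31.6 ms.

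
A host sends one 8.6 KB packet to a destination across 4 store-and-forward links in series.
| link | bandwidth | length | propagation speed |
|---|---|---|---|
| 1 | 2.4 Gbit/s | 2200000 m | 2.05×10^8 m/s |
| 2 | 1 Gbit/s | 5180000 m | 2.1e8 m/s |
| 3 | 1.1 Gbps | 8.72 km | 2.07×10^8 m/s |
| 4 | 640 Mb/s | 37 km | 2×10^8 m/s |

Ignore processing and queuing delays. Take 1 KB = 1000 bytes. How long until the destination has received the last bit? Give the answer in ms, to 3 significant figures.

L = 68800 bits.
Transmission delays (L/R per hop): 0.0286667, 0.0688, 0.0625455, 0.1075 ms; sum = 0.267512 ms.
Propagation delays (d/s per hop): 10.7317, 24.6667, 0.0421256, 0.185 ms; sum = 35.6255 ms.
End-to-end = 35.9 ms.

35.9 ms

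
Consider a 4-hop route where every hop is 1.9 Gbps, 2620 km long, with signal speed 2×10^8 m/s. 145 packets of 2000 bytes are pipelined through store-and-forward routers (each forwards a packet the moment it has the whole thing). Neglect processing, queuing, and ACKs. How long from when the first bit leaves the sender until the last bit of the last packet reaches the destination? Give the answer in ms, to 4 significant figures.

Per-hop transmission t_tx = L/R = 16000/1900000000 = 0.00842105 ms.
Per-hop propagation t_prop = 2620000/200000000 = 13.1 ms.
Pipeline fill: first packet needs 4·t_tx to clear all hops; remaining 144 packets each add one t_tx.
Total = (4+145-1)·t_tx + 4·t_prop = 148·0.00842105 + 4·13.1 = 53.65 ms.

53.65 ms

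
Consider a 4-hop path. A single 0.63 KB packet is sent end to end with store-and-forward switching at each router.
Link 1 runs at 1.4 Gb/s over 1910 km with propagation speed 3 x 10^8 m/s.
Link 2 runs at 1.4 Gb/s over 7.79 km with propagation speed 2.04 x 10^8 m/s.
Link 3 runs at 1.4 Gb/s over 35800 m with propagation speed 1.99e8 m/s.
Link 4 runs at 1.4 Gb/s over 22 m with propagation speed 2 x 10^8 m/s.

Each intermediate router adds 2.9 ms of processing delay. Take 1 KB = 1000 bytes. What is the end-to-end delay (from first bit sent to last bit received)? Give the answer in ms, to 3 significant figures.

15.3 ms

L = 5040 bits.
Transmission delay per hop = L/R = 5040/1400000000 = 0.0036 ms; 4 hops → 0.0144 ms.
Propagation delays (d/s per hop): 6.36667, 0.0381863, 0.179899, 0.00011 ms; sum = 6.58486 ms.
Processing at 3 router(s): 3 × 2.9 ms = 8.7 ms.
End-to-end = 15.3 ms.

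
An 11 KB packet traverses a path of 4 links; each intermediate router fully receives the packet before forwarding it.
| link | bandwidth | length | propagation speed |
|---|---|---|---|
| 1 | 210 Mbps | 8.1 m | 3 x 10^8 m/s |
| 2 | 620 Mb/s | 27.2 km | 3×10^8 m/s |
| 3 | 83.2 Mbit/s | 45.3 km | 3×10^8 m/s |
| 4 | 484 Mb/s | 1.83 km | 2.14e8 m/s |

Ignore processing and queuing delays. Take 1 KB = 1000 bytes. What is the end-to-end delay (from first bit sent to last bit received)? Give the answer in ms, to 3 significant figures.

L = 88000 bits.
Transmission delays (L/R per hop): 0.419048, 0.141935, 1.05769, 0.181818 ms; sum = 1.80049 ms.
Propagation delays (d/s per hop): 2.7e-05, 0.0906667, 0.151, 0.0085514 ms; sum = 0.250245 ms.
End-to-end = 2.05 ms.

2.05 ms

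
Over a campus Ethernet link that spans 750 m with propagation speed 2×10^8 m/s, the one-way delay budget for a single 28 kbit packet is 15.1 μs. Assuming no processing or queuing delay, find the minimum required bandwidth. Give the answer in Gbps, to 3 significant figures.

2.47 Gbps

Propagation delay = 750 / 200000000 = 3.75 μs.
Transmission budget = 15.1 − 3.75 = 11.35 μs.
R ≥ L / t_tx = 28000 bits / 1.135e-05 s = 2.47 Gbps.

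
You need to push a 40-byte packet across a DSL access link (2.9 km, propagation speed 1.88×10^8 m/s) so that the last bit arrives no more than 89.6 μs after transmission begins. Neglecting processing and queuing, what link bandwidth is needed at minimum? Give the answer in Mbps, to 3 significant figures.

4.31 Mbps

L = 320 bits.
Propagation delay = 2900 / 188000000 = 15.4255 μs.
Transmission budget = 89.6 − 15.4255 = 74.1745 μs.
R ≥ L / t_tx = 320 bits / 7.41745e-05 s = 4.31 Mbps.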